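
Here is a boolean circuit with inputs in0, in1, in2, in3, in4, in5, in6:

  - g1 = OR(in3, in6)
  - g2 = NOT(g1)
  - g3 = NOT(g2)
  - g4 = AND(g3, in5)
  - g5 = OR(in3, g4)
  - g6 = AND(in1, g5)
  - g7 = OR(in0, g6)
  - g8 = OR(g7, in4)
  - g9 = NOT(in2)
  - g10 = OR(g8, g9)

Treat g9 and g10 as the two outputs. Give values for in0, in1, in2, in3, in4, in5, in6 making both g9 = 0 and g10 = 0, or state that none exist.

Check with in0=0 in1=0 in2=1 in3=0 in4=0 in5=0 in6=1:
g1 = OR(in3, in6) = OR(0, 1) = 1
g2 = NOT(g1) = NOT 1 = 0
g3 = NOT(g2) = NOT 0 = 1
g4 = AND(g3, in5) = AND(1, 0) = 0
g5 = OR(in3, g4) = OR(0, 0) = 0
g6 = AND(in1, g5) = AND(0, 0) = 0
g7 = OR(in0, g6) = OR(0, 0) = 0
g8 = OR(g7, in4) = OR(0, 0) = 0
g9 = NOT(in2) = NOT 1 = 0
g10 = OR(g8, g9) = OR(0, 0) = 0
So g9 = 0 and g10 = 0.

in0=0 in1=0 in2=1 in3=0 in4=0 in5=0 in6=1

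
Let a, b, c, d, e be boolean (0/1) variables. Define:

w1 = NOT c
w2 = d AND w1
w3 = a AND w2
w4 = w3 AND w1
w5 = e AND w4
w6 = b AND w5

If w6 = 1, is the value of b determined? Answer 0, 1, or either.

1

w6 = b AND w5 must be 1, so both b = 1 and w5 = 1.
Every assignment with w6 = 1 has b = 1; there are 1 such assignment(s).
  a=1, b=1, c=0, d=1, e=1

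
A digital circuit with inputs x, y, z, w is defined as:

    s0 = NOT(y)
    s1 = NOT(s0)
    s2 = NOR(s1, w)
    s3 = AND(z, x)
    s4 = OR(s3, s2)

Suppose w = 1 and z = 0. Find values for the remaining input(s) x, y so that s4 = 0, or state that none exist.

Check with w = 1 and z = 0 and x=1, y=0:
s0 = NOT(y) = NOT 0 = 1
s1 = NOT(s0) = NOT 1 = 0
s2 = NOR(s1, w) = NOR(0, 1) = 0
s3 = AND(z, x) = AND(0, 1) = 0
s4 = OR(s3, s2) = OR(0, 0) = 0
So s4 = 0.

x=1, y=0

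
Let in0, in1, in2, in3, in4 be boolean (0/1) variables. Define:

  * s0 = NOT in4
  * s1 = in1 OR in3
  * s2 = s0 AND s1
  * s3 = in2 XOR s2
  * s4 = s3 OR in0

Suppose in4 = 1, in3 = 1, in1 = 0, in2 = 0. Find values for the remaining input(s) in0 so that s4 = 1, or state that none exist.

in0=1

Check with in4 = 1, in3 = 1, in1 = 0, in2 = 0 and in0=1:
s0 = NOT in4 = NOT 1 = 0
s1 = in1 OR in3 = 0 OR 1 = 1
s2 = s0 AND s1 = 0 AND 1 = 0
s3 = in2 XOR s2 = 0 XOR 0 = 0
s4 = s3 OR in0 = 0 OR 1 = 1
So s4 = 1.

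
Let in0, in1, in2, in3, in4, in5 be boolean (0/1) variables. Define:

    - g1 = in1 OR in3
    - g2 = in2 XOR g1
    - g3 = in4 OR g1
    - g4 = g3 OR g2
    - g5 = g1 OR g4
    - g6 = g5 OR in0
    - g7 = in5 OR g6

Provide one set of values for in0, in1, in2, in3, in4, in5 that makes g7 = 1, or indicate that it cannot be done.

Check with in0=1, in1=1, in2=0, in3=1, in4=0, in5=0:
g1 = in1 OR in3 = 1 OR 1 = 1
g2 = in2 XOR g1 = 0 XOR 1 = 1
g3 = in4 OR g1 = 0 OR 1 = 1
g4 = g3 OR g2 = 1 OR 1 = 1
g5 = g1 OR g4 = 1 OR 1 = 1
g6 = g5 OR in0 = 1 OR 1 = 1
g7 = in5 OR g6 = 0 OR 1 = 1
So g7 = 1 as required.

in0=1, in1=1, in2=0, in3=1, in4=0, in5=0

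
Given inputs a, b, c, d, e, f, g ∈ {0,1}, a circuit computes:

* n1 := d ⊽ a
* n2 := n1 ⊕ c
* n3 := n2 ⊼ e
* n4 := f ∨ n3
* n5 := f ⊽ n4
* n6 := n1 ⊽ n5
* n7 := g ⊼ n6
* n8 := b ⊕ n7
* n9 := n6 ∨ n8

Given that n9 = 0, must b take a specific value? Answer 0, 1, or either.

1

n9 = n6 ∨ n8 must be 0, so both n6 = 0 and n8 = 0.
n6 = n1 ⊽ n5 must be 0, so at least one of n1, n5 is 1.
n8 = b ⊕ n7 must be 0, so b and n7 are equal.
Every assignment with n9 = 0 has b = 1; there are 22 such assignment(s).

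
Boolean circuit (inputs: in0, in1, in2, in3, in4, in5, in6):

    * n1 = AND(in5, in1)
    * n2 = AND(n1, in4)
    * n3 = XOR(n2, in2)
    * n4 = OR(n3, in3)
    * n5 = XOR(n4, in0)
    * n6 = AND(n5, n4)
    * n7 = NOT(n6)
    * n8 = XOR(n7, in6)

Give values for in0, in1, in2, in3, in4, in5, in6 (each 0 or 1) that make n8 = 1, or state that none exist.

Check with in0=0, in1=0, in2=1, in3=0, in4=1, in5=1, in6=1:
n1 = AND(in5, in1) = AND(1, 0) = 0
n2 = AND(n1, in4) = AND(0, 1) = 0
n3 = XOR(n2, in2) = XOR(0, 1) = 1
n4 = OR(n3, in3) = OR(1, 0) = 1
n5 = XOR(n4, in0) = XOR(1, 0) = 1
n6 = AND(n5, n4) = AND(1, 1) = 1
n7 = NOT(n6) = NOT 1 = 0
n8 = XOR(n7, in6) = XOR(0, 1) = 1
So n8 = 1 as required.

in0=0, in1=0, in2=1, in3=0, in4=1, in5=1, in6=1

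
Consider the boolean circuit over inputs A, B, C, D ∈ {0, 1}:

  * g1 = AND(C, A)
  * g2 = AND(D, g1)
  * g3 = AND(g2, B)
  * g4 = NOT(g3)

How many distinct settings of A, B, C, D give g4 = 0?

1

g4 = NOT(g3) must be 0, so g3 = 1.
g3 = AND(g2, B) must be 1, so both g2 = 1 and B = 1.
Satisfying assignments:
  A=1, B=1, C=1, D=1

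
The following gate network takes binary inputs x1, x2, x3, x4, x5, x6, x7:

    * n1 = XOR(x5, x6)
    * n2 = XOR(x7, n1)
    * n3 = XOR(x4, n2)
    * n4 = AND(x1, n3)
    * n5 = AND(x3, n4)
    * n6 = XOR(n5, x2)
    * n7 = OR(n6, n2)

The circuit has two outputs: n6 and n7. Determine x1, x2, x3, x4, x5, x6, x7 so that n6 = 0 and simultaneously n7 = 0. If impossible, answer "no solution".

Check with x1=1, x2=0, x3=1, x4=0, x5=1, x6=0, x7=1:
n1 = XOR(x5, x6) = XOR(1, 0) = 1
n2 = XOR(x7, n1) = XOR(1, 1) = 0
n3 = XOR(x4, n2) = XOR(0, 0) = 0
n4 = AND(x1, n3) = AND(1, 0) = 0
n5 = AND(x3, n4) = AND(1, 0) = 0
n6 = XOR(n5, x2) = XOR(0, 0) = 0
n7 = OR(n6, n2) = OR(0, 0) = 0
So n6 = 0 and n7 = 0.

x1=1, x2=0, x3=1, x4=0, x5=1, x6=0, x7=1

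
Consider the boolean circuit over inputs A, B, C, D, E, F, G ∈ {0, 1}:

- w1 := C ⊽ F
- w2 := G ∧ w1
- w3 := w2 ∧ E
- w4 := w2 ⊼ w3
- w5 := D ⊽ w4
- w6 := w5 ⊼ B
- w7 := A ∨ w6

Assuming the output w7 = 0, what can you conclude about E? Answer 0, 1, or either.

1

w7 = A ∨ w6 must be 0, so both A = 0 and w6 = 0.
w6 = w5 ⊼ B must be 0, so both w5 = 1 and B = 1.
Every assignment with w7 = 0 has E = 1; there are 1 such assignment(s).
  A=0, B=1, C=0, D=0, E=1, F=0, G=1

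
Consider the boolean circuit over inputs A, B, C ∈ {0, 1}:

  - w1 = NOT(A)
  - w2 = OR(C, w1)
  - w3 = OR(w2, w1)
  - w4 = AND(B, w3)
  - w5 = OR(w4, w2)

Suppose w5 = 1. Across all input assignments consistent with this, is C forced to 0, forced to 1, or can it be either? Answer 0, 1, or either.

either

Both values of C occur among assignments with w5 = 1:
  C=0: A=0, B=0, C=0
  C=1: A=0, B=0, C=1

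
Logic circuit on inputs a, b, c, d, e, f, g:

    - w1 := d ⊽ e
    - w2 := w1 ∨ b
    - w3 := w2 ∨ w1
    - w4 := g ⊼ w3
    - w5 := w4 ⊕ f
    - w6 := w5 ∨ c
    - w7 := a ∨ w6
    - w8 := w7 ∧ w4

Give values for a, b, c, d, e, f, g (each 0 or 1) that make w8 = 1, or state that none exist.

a=0, b=0, c=1, d=0, e=1, f=0, g=0

Check with a=0, b=0, c=1, d=0, e=1, f=0, g=0:
w1 = d ⊽ e = 0 ⊽ 1 = 0
w2 = w1 ∨ b = 0 ∨ 0 = 0
w3 = w2 ∨ w1 = 0 ∨ 0 = 0
w4 = g ⊼ w3 = 0 ⊼ 0 = 1
w5 = w4 ⊕ f = 1 ⊕ 0 = 1
w6 = w5 ∨ c = 1 ∨ 1 = 1
w7 = a ∨ w6 = 0 ∨ 1 = 1
w8 = w7 ∧ w4 = 1 ∧ 1 = 1
So w8 = 1 as required.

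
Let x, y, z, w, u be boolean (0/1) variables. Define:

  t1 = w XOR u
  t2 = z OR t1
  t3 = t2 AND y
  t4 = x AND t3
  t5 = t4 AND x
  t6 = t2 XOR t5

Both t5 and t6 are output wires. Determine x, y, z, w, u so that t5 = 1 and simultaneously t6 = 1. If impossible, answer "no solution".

Across all 32 input combinations, none give both t5 = 1 and t6 = 1.

no solution exists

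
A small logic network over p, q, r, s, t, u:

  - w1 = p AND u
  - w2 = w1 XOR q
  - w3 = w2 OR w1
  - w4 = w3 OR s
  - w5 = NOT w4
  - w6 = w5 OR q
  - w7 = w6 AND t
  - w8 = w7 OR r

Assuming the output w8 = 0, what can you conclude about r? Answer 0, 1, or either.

w8 = w7 OR r must be 0, so both w7 = 0 and r = 0.
w7 = w6 AND t must be 0, so at least one of w6, t is 0.
Every assignment with w8 = 0 has r = 0; there are 21 such assignment(s).

0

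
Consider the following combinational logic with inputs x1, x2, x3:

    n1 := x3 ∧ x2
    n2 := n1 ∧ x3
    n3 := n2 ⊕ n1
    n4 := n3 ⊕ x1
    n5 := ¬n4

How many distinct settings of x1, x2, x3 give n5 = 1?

4

n5 = ¬n4 must be 1, so n4 = 0.
n4 = n3 ⊕ x1 must be 0, so n3 and x1 are equal.
Satisfying assignments:
  x1=0, x2=0, x3=0
  x1=0, x2=0, x3=1
  x1=0, x2=1, x3=0
  x1=0, x2=1, x3=1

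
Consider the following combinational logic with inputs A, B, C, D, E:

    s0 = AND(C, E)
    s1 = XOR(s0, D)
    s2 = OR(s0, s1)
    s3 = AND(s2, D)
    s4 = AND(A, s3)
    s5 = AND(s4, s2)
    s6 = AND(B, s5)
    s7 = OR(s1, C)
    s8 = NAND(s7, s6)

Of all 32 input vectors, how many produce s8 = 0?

4

s8 = NAND(s7, s6) must be 0, so both s7 = 1 and s6 = 1.
Satisfying assignments:
  A=1, B=1, C=0, D=1, E=0
  A=1, B=1, C=0, D=1, E=1
  A=1, B=1, C=1, D=1, E=0
  A=1, B=1, C=1, D=1, E=1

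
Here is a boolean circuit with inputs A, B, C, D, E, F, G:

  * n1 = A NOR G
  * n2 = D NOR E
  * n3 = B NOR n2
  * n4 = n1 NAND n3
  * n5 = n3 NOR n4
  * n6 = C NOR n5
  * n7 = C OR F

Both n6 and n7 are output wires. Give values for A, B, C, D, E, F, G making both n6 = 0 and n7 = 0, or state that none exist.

no solution exists

Across all 128 input combinations, none give both n6 = 0 and n7 = 0.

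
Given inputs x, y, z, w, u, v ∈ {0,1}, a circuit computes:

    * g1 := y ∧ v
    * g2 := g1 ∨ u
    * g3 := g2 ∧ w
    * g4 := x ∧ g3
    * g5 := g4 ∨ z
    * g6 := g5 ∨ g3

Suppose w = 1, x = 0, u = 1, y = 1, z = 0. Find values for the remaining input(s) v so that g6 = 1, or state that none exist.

Check with w = 1, x = 0, u = 1, y = 1, z = 0 and v=1:
g1 = y ∧ v = 1 ∧ 1 = 1
g2 = g1 ∨ u = 1 ∨ 1 = 1
g3 = g2 ∧ w = 1 ∧ 1 = 1
g4 = x ∧ g3 = 0 ∧ 1 = 0
g5 = g4 ∨ z = 0 ∨ 0 = 0
g6 = g5 ∨ g3 = 0 ∨ 1 = 1
So g6 = 1.

v=1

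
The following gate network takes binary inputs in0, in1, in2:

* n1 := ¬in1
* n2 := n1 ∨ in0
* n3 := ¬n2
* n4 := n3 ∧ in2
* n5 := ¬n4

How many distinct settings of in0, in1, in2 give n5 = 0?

1

n5 = ¬n4 must be 0, so n4 = 1.
Satisfying assignments:
  in0=0, in1=1, in2=1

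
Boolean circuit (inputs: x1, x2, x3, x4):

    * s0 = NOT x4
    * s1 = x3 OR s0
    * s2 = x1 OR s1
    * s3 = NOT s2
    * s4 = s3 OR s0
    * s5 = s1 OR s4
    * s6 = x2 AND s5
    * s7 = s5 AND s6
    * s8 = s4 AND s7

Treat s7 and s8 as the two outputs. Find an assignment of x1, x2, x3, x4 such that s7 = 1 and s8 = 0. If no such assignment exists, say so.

Check with x1=0 x2=1 x3=1 x4=1:
s0 = NOT x4 = NOT 1 = 0
s1 = x3 OR s0 = 1 OR 0 = 1
s2 = x1 OR s1 = 0 OR 1 = 1
s3 = NOT s2 = NOT 1 = 0
s4 = s3 OR s0 = 0 OR 0 = 0
s5 = s1 OR s4 = 1 OR 0 = 1
s6 = x2 AND s5 = 1 AND 1 = 1
s7 = s5 AND s6 = 1 AND 1 = 1
s8 = s4 AND s7 = 0 AND 1 = 0
So s7 = 1 and s8 = 0.

x1=0 x2=1 x3=1 x4=1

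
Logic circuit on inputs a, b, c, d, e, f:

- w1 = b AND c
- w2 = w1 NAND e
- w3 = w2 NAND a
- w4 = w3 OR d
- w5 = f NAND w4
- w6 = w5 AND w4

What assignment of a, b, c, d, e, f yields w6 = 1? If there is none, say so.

a=0, b=0, c=1, d=1, e=0, f=0

Check with a=0, b=0, c=1, d=1, e=0, f=0:
w1 = b AND c = 0 AND 1 = 0
w2 = w1 NAND e = 0 NAND 0 = 1
w3 = w2 NAND a = 1 NAND 0 = 1
w4 = w3 OR d = 1 OR 1 = 1
w5 = f NAND w4 = 0 NAND 1 = 1
w6 = w5 AND w4 = 1 AND 1 = 1
So w6 = 1 as required.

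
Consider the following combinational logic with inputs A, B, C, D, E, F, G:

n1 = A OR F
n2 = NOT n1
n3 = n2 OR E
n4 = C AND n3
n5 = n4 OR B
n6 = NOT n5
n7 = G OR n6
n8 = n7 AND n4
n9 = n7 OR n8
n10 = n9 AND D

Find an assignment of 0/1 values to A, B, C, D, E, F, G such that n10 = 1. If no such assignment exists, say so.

n10 = n9 AND D must be 1, so both n9 = 1 and D = 1.
n9 = n7 OR n8 must be 1, so at least one of n7, n8 is 1.
Check with A=1 B=0 C=0 D=1 E=1 F=0 G=0:
n1 = A OR F = 1 OR 0 = 1
n2 = NOT n1 = NOT 1 = 0
n3 = n2 OR E = 0 OR 1 = 1
n4 = C AND n3 = 0 AND 1 = 0
n5 = n4 OR B = 0 OR 0 = 0
n6 = NOT n5 = NOT 0 = 1
n7 = G OR n6 = 0 OR 1 = 1
n8 = n7 AND n4 = 1 AND 0 = 0
n9 = n7 OR n8 = 1 OR 0 = 1
n10 = n9 AND D = 1 AND 1 = 1
So n10 = 1 as required.

A=1 B=0 C=0 D=1 E=1 F=0 G=0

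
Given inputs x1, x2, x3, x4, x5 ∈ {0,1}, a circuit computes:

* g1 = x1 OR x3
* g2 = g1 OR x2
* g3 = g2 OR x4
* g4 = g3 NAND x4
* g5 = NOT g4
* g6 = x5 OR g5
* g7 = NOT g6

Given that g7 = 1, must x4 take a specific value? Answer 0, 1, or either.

0

g7 = NOT g6 must be 1, so g6 = 0.
g6 = x5 OR g5 must be 0, so both x5 = 0 and g5 = 0.
g5 = NOT g4 must be 0, so g4 = 1.
Every assignment with g7 = 1 has x4 = 0; there are 8 such assignment(s).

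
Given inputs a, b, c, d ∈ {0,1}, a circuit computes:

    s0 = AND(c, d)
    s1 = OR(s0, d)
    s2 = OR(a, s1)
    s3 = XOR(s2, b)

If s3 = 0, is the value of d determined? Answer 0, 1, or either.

Both values of d occur among assignments with s3 = 0:
  d=0: a=0, b=0, c=0, d=0
  d=1: a=0, b=1, c=0, d=1

either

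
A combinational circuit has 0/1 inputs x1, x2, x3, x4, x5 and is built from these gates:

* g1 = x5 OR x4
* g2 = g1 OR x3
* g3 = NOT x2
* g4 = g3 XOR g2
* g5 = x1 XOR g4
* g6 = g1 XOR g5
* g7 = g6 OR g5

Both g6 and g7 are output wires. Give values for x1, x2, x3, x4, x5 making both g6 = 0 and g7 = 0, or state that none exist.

Check with x1=1 x2=1 x3=1 x4=0 x5=0:
g1 = x5 OR x4 = 0 OR 0 = 0
g2 = g1 OR x3 = 0 OR 1 = 1
g3 = NOT x2 = NOT 1 = 0
g4 = g3 XOR g2 = 0 XOR 1 = 1
g5 = x1 XOR g4 = 1 XOR 1 = 0
g6 = g1 XOR g5 = 0 XOR 0 = 0
g7 = g6 OR g5 = 0 OR 0 = 0
So g6 = 0 and g7 = 0.

x1=1 x2=1 x3=1 x4=0 x5=0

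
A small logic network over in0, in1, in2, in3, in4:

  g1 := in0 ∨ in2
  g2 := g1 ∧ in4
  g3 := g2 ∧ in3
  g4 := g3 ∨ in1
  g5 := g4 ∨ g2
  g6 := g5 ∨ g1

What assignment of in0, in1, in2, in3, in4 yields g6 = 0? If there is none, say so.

in0=0, in1=0, in2=0, in3=1, in4=1

g6 = g5 ∨ g1 must be 0, so both g5 = 0 and g1 = 0.
Check with in0=0, in1=0, in2=0, in3=1, in4=1:
g1 = in0 ∨ in2 = 0 ∨ 0 = 0
g2 = g1 ∧ in4 = 0 ∧ 1 = 0
g3 = g2 ∧ in3 = 0 ∧ 1 = 0
g4 = g3 ∨ in1 = 0 ∨ 0 = 0
g5 = g4 ∨ g2 = 0 ∨ 0 = 0
g6 = g5 ∨ g1 = 0 ∨ 0 = 0
So g6 = 0 as required.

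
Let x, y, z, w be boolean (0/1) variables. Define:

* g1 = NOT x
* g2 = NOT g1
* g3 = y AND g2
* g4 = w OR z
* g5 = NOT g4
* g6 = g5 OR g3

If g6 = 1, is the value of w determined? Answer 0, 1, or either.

either

Both values of w occur among assignments with g6 = 1:
  w=0: x=0, y=0, z=0, w=0
  w=1: x=1, y=1, z=0, w=1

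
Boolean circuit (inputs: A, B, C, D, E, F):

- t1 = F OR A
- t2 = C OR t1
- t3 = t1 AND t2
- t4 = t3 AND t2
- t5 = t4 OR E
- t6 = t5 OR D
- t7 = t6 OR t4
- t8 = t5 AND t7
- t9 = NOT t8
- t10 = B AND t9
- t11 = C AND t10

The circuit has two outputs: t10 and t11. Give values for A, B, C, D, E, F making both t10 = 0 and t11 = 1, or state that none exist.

Across all 64 input combinations, none give both t10 = 0 and t11 = 1.

no solution exists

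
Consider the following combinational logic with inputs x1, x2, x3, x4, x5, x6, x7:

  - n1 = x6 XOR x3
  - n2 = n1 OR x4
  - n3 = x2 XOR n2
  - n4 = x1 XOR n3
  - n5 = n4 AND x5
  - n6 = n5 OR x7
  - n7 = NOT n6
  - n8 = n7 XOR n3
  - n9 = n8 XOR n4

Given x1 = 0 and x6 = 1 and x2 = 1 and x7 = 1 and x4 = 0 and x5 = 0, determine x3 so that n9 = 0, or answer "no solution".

x3=1

n9 = n8 XOR n4 must be 0, so n8 and n4 are equal.
Check with x1 = 0 and x6 = 1 and x2 = 1 and x7 = 1 and x4 = 0 and x5 = 0 and x3=1:
n1 = x6 XOR x3 = 1 XOR 1 = 0
n2 = n1 OR x4 = 0 OR 0 = 0
n3 = x2 XOR n2 = 1 XOR 0 = 1
n4 = x1 XOR n3 = 0 XOR 1 = 1
n5 = n4 AND x5 = 1 AND 0 = 0
n6 = n5 OR x7 = 0 OR 1 = 1
n7 = NOT n6 = NOT 1 = 0
n8 = n7 XOR n3 = 0 XOR 1 = 1
n9 = n8 XOR n4 = 1 XOR 1 = 0
So n9 = 0.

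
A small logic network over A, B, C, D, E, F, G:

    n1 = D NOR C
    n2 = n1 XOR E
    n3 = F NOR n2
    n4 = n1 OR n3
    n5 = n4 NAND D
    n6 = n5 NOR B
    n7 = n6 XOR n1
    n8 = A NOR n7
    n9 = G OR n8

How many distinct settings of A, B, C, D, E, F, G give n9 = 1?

86

n9 = G OR n8 must be 1, so at least one of G, n8 is 1.
Enumerating the 128 input combinations, 86 give n9 = 1 and 42 give n9 = 0.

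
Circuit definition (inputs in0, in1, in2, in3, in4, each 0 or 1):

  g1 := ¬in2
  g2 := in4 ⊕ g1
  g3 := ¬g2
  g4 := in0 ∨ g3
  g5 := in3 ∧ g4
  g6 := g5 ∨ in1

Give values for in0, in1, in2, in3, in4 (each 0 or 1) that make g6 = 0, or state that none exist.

Check with in0=0 in1=0 in2=1 in3=1 in4=1:
g1 = ¬in2 = ¬1 = 0
g2 = in4 ⊕ g1 = 1 ⊕ 0 = 1
g3 = ¬g2 = ¬1 = 0
g4 = in0 ∨ g3 = 0 ∨ 0 = 0
g5 = in3 ∧ g4 = 1 ∧ 0 = 0
g6 = g5 ∨ in1 = 0 ∨ 0 = 0
So g6 = 0 as required.

in0=0 in1=0 in2=1 in3=1 in4=1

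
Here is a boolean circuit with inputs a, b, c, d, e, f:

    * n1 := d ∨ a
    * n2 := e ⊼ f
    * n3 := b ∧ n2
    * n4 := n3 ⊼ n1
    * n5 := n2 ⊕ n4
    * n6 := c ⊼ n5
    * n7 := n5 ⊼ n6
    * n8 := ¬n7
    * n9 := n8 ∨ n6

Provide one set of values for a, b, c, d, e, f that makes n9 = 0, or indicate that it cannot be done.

Check with a=1 b=1 c=1 d=1 e=0 f=1:
n1 = d ∨ a = 1 ∨ 1 = 1
n2 = e ⊼ f = 0 ⊼ 1 = 1
n3 = b ∧ n2 = 1 ∧ 1 = 1
n4 = n3 ⊼ n1 = 1 ⊼ 1 = 0
n5 = n2 ⊕ n4 = 1 ⊕ 0 = 1
n6 = c ⊼ n5 = 1 ⊼ 1 = 0
n7 = n5 ⊼ n6 = 1 ⊼ 0 = 1
n8 = ¬n7 = ¬1 = 0
n9 = n8 ∨ n6 = 0 ∨ 0 = 0
So n9 = 0 as required.

a=1 b=1 c=1 d=1 e=0 f=1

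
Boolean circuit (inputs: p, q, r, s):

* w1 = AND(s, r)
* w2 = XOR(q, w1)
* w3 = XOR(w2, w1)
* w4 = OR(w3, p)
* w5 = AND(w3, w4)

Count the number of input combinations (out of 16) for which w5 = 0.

8

w5 = AND(w3, w4) must be 0, so at least one of w3, w4 is 0.
Enumerating the 16 input combinations, 8 give w5 = 0 and 8 give w5 = 1.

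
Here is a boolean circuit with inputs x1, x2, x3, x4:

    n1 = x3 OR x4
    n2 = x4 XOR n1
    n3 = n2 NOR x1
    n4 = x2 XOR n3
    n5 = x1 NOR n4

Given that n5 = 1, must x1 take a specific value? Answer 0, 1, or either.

n5 = x1 NOR n4 must be 1, so both x1 = 0 and n4 = 0.
n4 = x2 XOR n3 must be 0, so x2 and n3 are equal.
Every assignment with n5 = 1 has x1 = 0; there are 4 such assignment(s).
  x1=0, x2=0, x3=1, x4=0
  x1=0, x2=1, x3=0, x4=0
  x1=0, x2=1, x3=0, x4=1
  x1=0, x2=1, x3=1, x4=1

0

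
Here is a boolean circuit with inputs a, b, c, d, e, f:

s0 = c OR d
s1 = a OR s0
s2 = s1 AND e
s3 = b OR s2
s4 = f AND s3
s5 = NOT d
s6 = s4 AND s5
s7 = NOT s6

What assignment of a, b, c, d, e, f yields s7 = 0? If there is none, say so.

a=0, b=1, c=0, d=0, e=0, f=1

Check with a=0, b=1, c=0, d=0, e=0, f=1:
s0 = c OR d = 0 OR 0 = 0
s1 = a OR s0 = 0 OR 0 = 0
s2 = s1 AND e = 0 AND 0 = 0
s3 = b OR s2 = 1 OR 0 = 1
s4 = f AND s3 = 1 AND 1 = 1
s5 = NOT d = NOT 0 = 1
s6 = s4 AND s5 = 1 AND 1 = 1
s7 = NOT s6 = NOT 1 = 0
So s7 = 0 as required.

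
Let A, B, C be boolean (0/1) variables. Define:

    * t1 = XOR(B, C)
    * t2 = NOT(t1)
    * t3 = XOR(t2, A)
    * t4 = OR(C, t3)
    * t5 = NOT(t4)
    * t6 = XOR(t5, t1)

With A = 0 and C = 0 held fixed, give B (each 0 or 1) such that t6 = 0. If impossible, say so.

Check with A = 0 and C = 0 and B=0:
t1 = XOR(B, C) = XOR(0, 0) = 0
t2 = NOT(t1) = NOT 0 = 1
t3 = XOR(t2, A) = XOR(1, 0) = 1
t4 = OR(C, t3) = OR(0, 1) = 1
t5 = NOT(t4) = NOT 1 = 0
t6 = XOR(t5, t1) = XOR(0, 0) = 0
So t6 = 0.

B=0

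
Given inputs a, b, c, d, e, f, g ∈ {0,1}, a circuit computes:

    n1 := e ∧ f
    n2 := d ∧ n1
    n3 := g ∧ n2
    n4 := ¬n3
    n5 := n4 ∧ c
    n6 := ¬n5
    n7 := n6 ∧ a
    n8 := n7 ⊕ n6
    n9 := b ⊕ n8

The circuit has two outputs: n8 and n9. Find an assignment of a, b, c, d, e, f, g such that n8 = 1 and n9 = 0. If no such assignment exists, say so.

a=0, b=1, c=0, d=1, e=0, f=0, g=0

Check with a=0, b=1, c=0, d=1, e=0, f=0, g=0:
n1 = e ∧ f = 0 ∧ 0 = 0
n2 = d ∧ n1 = 1 ∧ 0 = 0
n3 = g ∧ n2 = 0 ∧ 0 = 0
n4 = ¬n3 = ¬0 = 1
n5 = n4 ∧ c = 1 ∧ 0 = 0
n6 = ¬n5 = ¬0 = 1
n7 = n6 ∧ a = 1 ∧ 0 = 0
n8 = n7 ⊕ n6 = 0 ⊕ 1 = 1
n9 = b ⊕ n8 = 1 ⊕ 1 = 0
So n8 = 1 and n9 = 0.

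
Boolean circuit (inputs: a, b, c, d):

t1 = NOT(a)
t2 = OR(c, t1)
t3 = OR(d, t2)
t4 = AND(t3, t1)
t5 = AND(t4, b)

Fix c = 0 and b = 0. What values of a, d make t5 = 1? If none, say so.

no solution exists

With c = 0 and b = 0 fixed, none of the 4 settings of a, d give t5 = 1.
For example, with a=0, d=1:
t1 = NOT(a) = NOT 0 = 1
t2 = OR(c, t1) = OR(0, 1) = 1
t3 = OR(d, t2) = OR(1, 1) = 1
t4 = AND(t3, t1) = AND(1, 1) = 1
t5 = AND(t4, b) = AND(1, 0) = 0
giving t5 = 0 ≠ 1.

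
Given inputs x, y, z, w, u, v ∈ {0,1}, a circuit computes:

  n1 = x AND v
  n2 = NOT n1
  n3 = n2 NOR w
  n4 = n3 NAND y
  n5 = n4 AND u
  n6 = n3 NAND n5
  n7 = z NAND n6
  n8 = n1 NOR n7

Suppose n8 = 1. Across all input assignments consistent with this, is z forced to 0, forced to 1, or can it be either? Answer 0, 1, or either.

1

n8 = n1 NOR n7 must be 1, so both n1 = 0 and n7 = 0.
n1 = x AND v must be 0, so at least one of x, v is 0.
Every assignment with n8 = 1 has z = 1; there are 24 such assignment(s).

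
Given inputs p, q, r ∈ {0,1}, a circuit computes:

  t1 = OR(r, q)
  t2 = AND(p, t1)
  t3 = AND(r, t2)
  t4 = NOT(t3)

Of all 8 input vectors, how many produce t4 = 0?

t4 = NOT(t3) must be 0, so t3 = 1.
t3 = AND(r, t2) must be 1, so both r = 1 and t2 = 1.
Enumerating the 8 input combinations, 2 give t4 = 0 and 6 give t4 = 1.

2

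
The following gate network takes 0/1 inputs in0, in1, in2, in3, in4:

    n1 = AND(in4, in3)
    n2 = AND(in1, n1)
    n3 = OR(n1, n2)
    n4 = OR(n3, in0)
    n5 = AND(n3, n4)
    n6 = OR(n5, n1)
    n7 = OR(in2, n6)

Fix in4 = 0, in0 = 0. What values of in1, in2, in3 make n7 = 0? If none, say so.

Check with in4 = 0, in0 = 0 and in1=0, in2=0, in3=0:
n1 = AND(in4, in3) = AND(0, 0) = 0
n2 = AND(in1, n1) = AND(0, 0) = 0
n3 = OR(n1, n2) = OR(0, 0) = 0
n4 = OR(n3, in0) = OR(0, 0) = 0
n5 = AND(n3, n4) = AND(0, 0) = 0
n6 = OR(n5, n1) = OR(0, 0) = 0
n7 = OR(in2, n6) = OR(0, 0) = 0
So n7 = 0.

in1=0, in2=0, in3=0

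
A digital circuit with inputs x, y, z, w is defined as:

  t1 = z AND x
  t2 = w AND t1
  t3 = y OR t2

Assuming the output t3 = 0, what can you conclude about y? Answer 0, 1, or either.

t3 = y OR t2 must be 0, so both y = 0 and t2 = 0.
t2 = w AND t1 must be 0, so at least one of w, t1 is 0.
Every assignment with t3 = 0 has y = 0; there are 7 such assignment(s).

0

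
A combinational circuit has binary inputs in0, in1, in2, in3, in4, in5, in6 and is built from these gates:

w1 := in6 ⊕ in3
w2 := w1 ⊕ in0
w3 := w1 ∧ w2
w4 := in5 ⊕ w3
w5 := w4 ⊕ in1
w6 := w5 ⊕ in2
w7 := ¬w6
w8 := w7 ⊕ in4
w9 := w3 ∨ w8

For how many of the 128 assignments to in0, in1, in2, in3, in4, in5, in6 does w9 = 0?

48

w9 = w3 ∨ w8 must be 0, so both w3 = 0 and w8 = 0.
w3 = w1 ∧ w2 must be 0, so at least one of w1, w2 is 0.
w8 = w7 ⊕ in4 must be 0, so w7 and in4 are equal.
Enumerating the 128 input combinations, 48 give w9 = 0 and 80 give w9 = 1.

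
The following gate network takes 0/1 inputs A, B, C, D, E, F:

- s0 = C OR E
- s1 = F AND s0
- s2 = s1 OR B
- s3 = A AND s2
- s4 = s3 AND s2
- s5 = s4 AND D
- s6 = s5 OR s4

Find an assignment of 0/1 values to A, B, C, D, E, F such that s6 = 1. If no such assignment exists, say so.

s6 = s5 OR s4 must be 1, so at least one of s5, s4 is 1.
Check with A=1, B=1, C=1, D=1, E=0, F=0:
s0 = C OR E = 1 OR 0 = 1
s1 = F AND s0 = 0 AND 1 = 0
s2 = s1 OR B = 0 OR 1 = 1
s3 = A AND s2 = 1 AND 1 = 1
s4 = s3 AND s2 = 1 AND 1 = 1
s5 = s4 AND D = 1 AND 1 = 1
s6 = s5 OR s4 = 1 OR 1 = 1
So s6 = 1 as required.

A=1, B=1, C=1, D=1, E=0, F=0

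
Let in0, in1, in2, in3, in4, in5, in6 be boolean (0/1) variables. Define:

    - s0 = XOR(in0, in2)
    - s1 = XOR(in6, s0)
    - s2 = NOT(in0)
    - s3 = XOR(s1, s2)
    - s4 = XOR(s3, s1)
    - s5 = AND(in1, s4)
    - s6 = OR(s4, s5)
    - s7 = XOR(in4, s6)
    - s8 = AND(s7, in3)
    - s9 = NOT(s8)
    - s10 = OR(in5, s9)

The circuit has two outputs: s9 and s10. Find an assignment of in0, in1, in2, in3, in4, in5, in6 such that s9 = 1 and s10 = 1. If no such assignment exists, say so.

Check with in0=1 in1=0 in2=1 in3=1 in4=0 in5=0 in6=0:
s0 = XOR(in0, in2) = XOR(1, 1) = 0
s1 = XOR(in6, s0) = XOR(0, 0) = 0
s2 = NOT(in0) = NOT 1 = 0
s3 = XOR(s1, s2) = XOR(0, 0) = 0
s4 = XOR(s3, s1) = XOR(0, 0) = 0
s5 = AND(in1, s4) = AND(0, 0) = 0
s6 = OR(s4, s5) = OR(0, 0) = 0
s7 = XOR(in4, s6) = XOR(0, 0) = 0
s8 = AND(s7, in3) = AND(0, 1) = 0
s9 = NOT(s8) = NOT 0 = 1
s10 = OR(in5, s9) = OR(0, 1) = 1
So s9 = 1 and s10 = 1.

in0=1 in1=0 in2=1 in3=1 in4=0 in5=0 in6=0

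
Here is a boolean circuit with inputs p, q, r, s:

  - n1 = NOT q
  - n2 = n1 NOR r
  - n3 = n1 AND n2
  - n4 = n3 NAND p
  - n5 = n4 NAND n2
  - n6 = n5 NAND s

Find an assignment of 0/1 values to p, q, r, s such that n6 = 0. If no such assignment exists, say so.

Check with p=0 q=1 r=1 s=1:
n1 = NOT q = NOT 1 = 0
n2 = n1 NOR r = 0 NOR 1 = 0
n3 = n1 AND n2 = 0 AND 0 = 0
n4 = n3 NAND p = 0 NAND 0 = 1
n5 = n4 NAND n2 = 1 NAND 0 = 1
n6 = n5 NAND s = 1 NAND 1 = 0
So n6 = 0 as required.

p=0 q=1 r=1 s=1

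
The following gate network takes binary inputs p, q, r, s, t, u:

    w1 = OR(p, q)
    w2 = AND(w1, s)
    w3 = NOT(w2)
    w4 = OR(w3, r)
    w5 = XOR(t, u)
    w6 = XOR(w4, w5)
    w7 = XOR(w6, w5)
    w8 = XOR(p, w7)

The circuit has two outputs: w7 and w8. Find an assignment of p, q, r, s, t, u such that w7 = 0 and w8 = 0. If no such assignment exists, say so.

Check with p=0 q=1 r=0 s=1 t=1 u=0:
w1 = OR(p, q) = OR(0, 1) = 1
w2 = AND(w1, s) = AND(1, 1) = 1
w3 = NOT(w2) = NOT 1 = 0
w4 = OR(w3, r) = OR(0, 0) = 0
w5 = XOR(t, u) = XOR(1, 0) = 1
w6 = XOR(w4, w5) = XOR(0, 1) = 1
w7 = XOR(w6, w5) = XOR(1, 1) = 0
w8 = XOR(p, w7) = XOR(0, 0) = 0
So w7 = 0 and w8 = 0.

p=0 q=1 r=0 s=1 t=1 u=0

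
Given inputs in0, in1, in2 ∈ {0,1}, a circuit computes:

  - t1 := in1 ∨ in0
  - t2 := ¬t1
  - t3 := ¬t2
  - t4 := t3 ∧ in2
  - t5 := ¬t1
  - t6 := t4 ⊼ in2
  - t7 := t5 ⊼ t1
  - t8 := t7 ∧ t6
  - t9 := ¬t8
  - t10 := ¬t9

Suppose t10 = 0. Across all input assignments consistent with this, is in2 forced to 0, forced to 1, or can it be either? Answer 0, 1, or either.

1

t10 = ¬t9 must be 0, so t9 = 1.
Every assignment with t10 = 0 has in2 = 1; there are 3 such assignment(s).
  in0=0, in1=1, in2=1
  in0=1, in1=0, in2=1
  in0=1, in1=1, in2=1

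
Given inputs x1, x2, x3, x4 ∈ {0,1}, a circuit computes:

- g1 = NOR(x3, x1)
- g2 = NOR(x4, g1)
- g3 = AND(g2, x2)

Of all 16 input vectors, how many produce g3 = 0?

g3 = AND(g2, x2) must be 0, so at least one of g2, x2 is 0.
Enumerating the 16 input combinations, 13 give g3 = 0 and 3 give g3 = 1.

13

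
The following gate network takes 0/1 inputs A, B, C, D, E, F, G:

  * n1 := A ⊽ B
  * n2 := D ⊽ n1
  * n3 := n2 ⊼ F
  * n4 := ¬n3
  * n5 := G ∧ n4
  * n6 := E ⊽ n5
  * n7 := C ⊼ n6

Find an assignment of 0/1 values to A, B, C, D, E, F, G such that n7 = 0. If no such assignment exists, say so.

n7 = C ⊼ n6 must be 0, so both C = 1 and n6 = 1.
n6 = E ⊽ n5 must be 1, so both E = 0 and n5 = 0.
n5 = G ∧ n4 must be 0, so at least one of G, n4 is 0.
Check with A=1 B=1 C=1 D=1 E=0 F=1 G=0:
n1 = A ⊽ B = 1 ⊽ 1 = 0
n2 = D ⊽ n1 = 1 ⊽ 0 = 0
n3 = n2 ⊼ F = 0 ⊼ 1 = 1
n4 = ¬n3 = ¬1 = 0
n5 = G ∧ n4 = 0 ∧ 0 = 0
n6 = E ⊽ n5 = 0 ⊽ 0 = 1
n7 = C ⊼ n6 = 1 ⊼ 1 = 0
So n7 = 0 as required.

A=1 B=1 C=1 D=1 E=0 F=1 G=0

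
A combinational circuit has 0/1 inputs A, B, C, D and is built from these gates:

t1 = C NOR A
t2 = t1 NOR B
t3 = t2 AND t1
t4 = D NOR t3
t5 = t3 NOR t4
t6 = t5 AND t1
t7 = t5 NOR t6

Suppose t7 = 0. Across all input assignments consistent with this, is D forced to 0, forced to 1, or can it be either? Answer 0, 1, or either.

t7 = t5 NOR t6 must be 0, so at least one of t5, t6 is 1.
Every assignment with t7 = 0 has D = 1; there are 8 such assignment(s).

1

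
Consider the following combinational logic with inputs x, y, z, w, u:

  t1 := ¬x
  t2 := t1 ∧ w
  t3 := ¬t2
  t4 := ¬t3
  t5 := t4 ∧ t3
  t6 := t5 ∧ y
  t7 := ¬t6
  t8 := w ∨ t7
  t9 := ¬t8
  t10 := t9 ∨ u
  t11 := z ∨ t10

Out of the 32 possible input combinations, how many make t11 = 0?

t11 = z ∨ t10 must be 0, so both z = 0 and t10 = 0.
Enumerating the 32 input combinations, 8 give t11 = 0 and 24 give t11 = 1.

8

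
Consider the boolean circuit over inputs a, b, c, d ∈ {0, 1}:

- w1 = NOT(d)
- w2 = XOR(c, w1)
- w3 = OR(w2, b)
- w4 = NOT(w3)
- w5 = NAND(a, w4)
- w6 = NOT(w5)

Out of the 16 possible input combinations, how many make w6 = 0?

w6 = NOT(w5) must be 0, so w5 = 1.
w5 = NAND(a, w4) must be 1, so at least one of a, w4 is 0.
Enumerating the 16 input combinations, 14 give w6 = 0 and 2 give w6 = 1.

14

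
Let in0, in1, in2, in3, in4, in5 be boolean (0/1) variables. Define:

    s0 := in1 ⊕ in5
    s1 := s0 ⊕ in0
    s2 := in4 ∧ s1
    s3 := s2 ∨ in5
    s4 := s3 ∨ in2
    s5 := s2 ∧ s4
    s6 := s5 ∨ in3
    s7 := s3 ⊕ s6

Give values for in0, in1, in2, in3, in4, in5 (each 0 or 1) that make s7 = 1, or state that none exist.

s7 = s3 ⊕ s6 must be 1, so s3 and s6 differ.
Check with in0=0, in1=0, in2=1, in3=1, in4=1, in5=0:
s0 = in1 ⊕ in5 = 0 ⊕ 0 = 0
s1 = s0 ⊕ in0 = 0 ⊕ 0 = 0
s2 = in4 ∧ s1 = 1 ∧ 0 = 0
s3 = s2 ∨ in5 = 0 ∨ 0 = 0
s4 = s3 ∨ in2 = 0 ∨ 1 = 1
s5 = s2 ∧ s4 = 0 ∧ 1 = 0
s6 = s5 ∨ in3 = 0 ∨ 1 = 1
s7 = s3 ⊕ s6 = 0 ⊕ 1 = 1
So s7 = 1 as required.

in0=0, in1=0, in2=1, in3=1, in4=1, in5=0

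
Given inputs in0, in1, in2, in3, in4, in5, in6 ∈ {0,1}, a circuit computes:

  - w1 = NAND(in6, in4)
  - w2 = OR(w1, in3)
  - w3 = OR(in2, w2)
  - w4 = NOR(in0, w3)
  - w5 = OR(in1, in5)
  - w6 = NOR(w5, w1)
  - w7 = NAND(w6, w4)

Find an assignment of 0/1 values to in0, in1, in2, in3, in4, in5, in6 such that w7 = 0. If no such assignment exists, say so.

in0=0, in1=0, in2=0, in3=0, in4=1, in5=0, in6=1

w7 = NAND(w6, w4) must be 0, so both w6 = 1 and w4 = 1.
w6 = NOR(w5, w1) must be 1, so both w5 = 0 and w1 = 0.
Check with in0=0, in1=0, in2=0, in3=0, in4=1, in5=0, in6=1:
w1 = NAND(in6, in4) = NAND(1, 1) = 0
w2 = OR(w1, in3) = OR(0, 0) = 0
w3 = OR(in2, w2) = OR(0, 0) = 0
w4 = NOR(in0, w3) = NOR(0, 0) = 1
w5 = OR(in1, in5) = OR(0, 0) = 0
w6 = NOR(w5, w1) = NOR(0, 0) = 1
w7 = NAND(w6, w4) = NAND(1, 1) = 0
So w7 = 0 as required.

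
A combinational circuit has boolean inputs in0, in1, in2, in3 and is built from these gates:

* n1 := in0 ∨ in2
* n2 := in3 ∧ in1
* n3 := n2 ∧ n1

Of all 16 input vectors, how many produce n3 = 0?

13

n3 = n2 ∧ n1 must be 0, so at least one of n2, n1 is 0.
Enumerating the 16 input combinations, 13 give n3 = 0 and 3 give n3 = 1.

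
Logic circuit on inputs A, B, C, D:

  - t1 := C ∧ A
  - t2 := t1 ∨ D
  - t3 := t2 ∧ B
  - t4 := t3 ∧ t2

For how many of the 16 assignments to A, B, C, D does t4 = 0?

t4 = t3 ∧ t2 must be 0, so at least one of t3, t2 is 0.
Enumerating the 16 input combinations, 11 give t4 = 0 and 5 give t4 = 1.

11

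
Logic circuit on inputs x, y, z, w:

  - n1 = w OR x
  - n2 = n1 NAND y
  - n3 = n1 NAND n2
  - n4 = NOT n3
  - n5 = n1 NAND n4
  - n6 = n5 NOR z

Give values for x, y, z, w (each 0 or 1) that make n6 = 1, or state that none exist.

x=1, y=0, z=0, w=0

Check with x=1, y=0, z=0, w=0:
n1 = w OR x = 0 OR 1 = 1
n2 = n1 NAND y = 1 NAND 0 = 1
n3 = n1 NAND n2 = 1 NAND 1 = 0
n4 = NOT n3 = NOT 0 = 1
n5 = n1 NAND n4 = 1 NAND 1 = 0
n6 = n5 NOR z = 0 NOR 0 = 1
So n6 = 1 as required.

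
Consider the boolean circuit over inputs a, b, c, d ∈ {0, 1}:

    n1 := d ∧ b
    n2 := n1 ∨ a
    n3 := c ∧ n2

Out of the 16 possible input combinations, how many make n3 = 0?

n3 = c ∧ n2 must be 0, so at least one of c, n2 is 0.
Enumerating the 16 input combinations, 11 give n3 = 0 and 5 give n3 = 1.

11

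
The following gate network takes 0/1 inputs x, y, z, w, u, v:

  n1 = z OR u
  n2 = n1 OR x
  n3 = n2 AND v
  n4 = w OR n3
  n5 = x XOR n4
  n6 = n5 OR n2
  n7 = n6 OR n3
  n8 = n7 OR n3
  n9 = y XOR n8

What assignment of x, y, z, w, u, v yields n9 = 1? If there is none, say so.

Check with x=1, y=0, z=0, w=1, u=0, v=0:
n1 = z OR u = 0 OR 0 = 0
n2 = n1 OR x = 0 OR 1 = 1
n3 = n2 AND v = 1 AND 0 = 0
n4 = w OR n3 = 1 OR 0 = 1
n5 = x XOR n4 = 1 XOR 1 = 0
n6 = n5 OR n2 = 0 OR 1 = 1
n7 = n6 OR n3 = 1 OR 0 = 1
n8 = n7 OR n3 = 1 OR 0 = 1
n9 = y XOR n8 = 0 XOR 1 = 1
So n9 = 1 as required.

x=1, y=0, z=0, w=1, u=0, v=0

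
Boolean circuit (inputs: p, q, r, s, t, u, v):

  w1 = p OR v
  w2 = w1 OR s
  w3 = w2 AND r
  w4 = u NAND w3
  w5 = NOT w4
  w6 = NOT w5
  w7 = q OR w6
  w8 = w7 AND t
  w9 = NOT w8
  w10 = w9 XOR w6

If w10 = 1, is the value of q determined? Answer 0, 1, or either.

Both values of q occur among assignments with w10 = 1:
  q=0: p=0, q=0, r=0, s=0, t=1, u=0, v=0
  q=1: p=0, q=1, r=0, s=0, t=1, u=0, v=0

either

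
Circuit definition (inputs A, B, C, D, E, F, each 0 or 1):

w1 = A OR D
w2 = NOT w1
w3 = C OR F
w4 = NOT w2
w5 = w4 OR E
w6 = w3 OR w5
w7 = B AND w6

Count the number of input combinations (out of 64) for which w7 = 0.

33

w7 = B AND w6 must be 0, so at least one of B, w6 is 0.
Enumerating the 64 input combinations, 33 give w7 = 0 and 31 give w7 = 1.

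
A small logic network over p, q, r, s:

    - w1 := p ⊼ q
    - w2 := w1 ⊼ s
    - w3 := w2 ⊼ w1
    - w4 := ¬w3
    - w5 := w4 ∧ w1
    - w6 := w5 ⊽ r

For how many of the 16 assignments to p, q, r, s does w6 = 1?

5

w6 = w5 ⊽ r must be 1, so both w5 = 0 and r = 0.
w5 = w4 ∧ w1 must be 0, so at least one of w4, w1 is 0.
Satisfying assignments:
  p=0, q=0, r=0, s=1
  p=0, q=1, r=0, s=1
  p=1, q=0, r=0, s=1
  p=1, q=1, r=0, s=0
  p=1, q=1, r=0, s=1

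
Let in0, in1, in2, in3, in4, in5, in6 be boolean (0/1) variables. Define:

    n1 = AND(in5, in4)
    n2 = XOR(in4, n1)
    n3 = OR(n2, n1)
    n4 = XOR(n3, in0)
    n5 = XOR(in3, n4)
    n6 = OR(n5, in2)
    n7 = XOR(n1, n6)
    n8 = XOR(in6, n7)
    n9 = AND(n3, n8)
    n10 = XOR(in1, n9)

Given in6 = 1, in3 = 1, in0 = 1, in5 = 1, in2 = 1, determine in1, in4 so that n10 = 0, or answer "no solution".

n10 = XOR(in1, n9) must be 0, so in1 and n9 are equal.
Check with in6 = 1, in3 = 1, in0 = 1, in5 = 1, in2 = 1 and in1=1, in4=1:
n1 = AND(in5, in4) = AND(1, 1) = 1
n2 = XOR(in4, n1) = XOR(1, 1) = 0
n3 = OR(n2, n1) = OR(0, 1) = 1
n4 = XOR(n3, in0) = XOR(1, 1) = 0
n5 = XOR(in3, n4) = XOR(1, 0) = 1
n6 = OR(n5, in2) = OR(1, 1) = 1
n7 = XOR(n1, n6) = XOR(1, 1) = 0
n8 = XOR(in6, n7) = XOR(1, 0) = 1
n9 = AND(n3, n8) = AND(1, 1) = 1
n10 = XOR(in1, n9) = XOR(1, 1) = 0
So n10 = 0.

in1=1 in4=1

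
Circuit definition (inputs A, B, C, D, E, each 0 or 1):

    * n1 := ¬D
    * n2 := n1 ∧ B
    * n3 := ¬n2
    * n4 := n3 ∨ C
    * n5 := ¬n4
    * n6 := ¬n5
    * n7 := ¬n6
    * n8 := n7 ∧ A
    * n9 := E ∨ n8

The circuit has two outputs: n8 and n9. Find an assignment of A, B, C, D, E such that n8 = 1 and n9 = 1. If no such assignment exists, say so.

A=1, B=1, C=0, D=0, E=1

Check with A=1, B=1, C=0, D=0, E=1:
n1 = ¬D = ¬0 = 1
n2 = n1 ∧ B = 1 ∧ 1 = 1
n3 = ¬n2 = ¬1 = 0
n4 = n3 ∨ C = 0 ∨ 0 = 0
n5 = ¬n4 = ¬0 = 1
n6 = ¬n5 = ¬1 = 0
n7 = ¬n6 = ¬0 = 1
n8 = n7 ∧ A = 1 ∧ 1 = 1
n9 = E ∨ n8 = 1 ∨ 1 = 1
So n8 = 1 and n9 = 1.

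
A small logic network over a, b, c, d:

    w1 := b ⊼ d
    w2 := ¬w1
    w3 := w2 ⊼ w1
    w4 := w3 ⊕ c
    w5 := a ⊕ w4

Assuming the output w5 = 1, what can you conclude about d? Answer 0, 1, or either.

Both values of d occur among assignments with w5 = 1:
  d=0: a=0, b=0, c=0, d=0
  d=1: a=0, b=0, c=0, d=1

either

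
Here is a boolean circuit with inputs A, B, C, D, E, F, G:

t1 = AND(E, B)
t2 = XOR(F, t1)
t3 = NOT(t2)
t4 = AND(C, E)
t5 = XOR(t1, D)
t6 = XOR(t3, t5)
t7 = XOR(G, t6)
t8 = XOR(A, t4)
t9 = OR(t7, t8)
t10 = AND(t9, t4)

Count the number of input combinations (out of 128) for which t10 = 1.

t10 = AND(t9, t4) must be 1, so both t9 = 1 and t4 = 1.
t9 = OR(t7, t8) must be 1, so at least one of t7, t8 is 1.
Enumerating the 128 input combinations, 24 give t10 = 1 and 104 give t10 = 0.

24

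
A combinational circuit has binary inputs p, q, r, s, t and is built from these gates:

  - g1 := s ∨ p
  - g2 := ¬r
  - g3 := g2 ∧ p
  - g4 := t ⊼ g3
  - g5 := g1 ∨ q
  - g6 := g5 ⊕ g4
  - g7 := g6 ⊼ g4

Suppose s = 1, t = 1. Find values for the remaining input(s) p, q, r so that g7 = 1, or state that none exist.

g7 = g6 ⊼ g4 must be 1, so at least one of g6, g4 is 0.
Check with s = 1, t = 1 and p=1, q=1, r=1:
g1 = s ∨ p = 1 ∨ 1 = 1
g2 = ¬r = ¬1 = 0
g3 = g2 ∧ p = 0 ∧ 1 = 0
g4 = t ⊼ g3 = 1 ⊼ 0 = 1
g5 = g1 ∨ q = 1 ∨ 1 = 1
g6 = g5 ⊕ g4 = 1 ⊕ 1 = 0
g7 = g6 ⊼ g4 = 0 ⊼ 1 = 1
So g7 = 1.

p=1 q=1 r=1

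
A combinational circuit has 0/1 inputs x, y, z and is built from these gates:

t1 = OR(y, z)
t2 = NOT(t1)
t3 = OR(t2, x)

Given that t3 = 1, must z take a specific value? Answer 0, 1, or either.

either

Both values of z occur among assignments with t3 = 1:
  z=0: x=0, y=0, z=0
  z=1: x=1, y=0, z=1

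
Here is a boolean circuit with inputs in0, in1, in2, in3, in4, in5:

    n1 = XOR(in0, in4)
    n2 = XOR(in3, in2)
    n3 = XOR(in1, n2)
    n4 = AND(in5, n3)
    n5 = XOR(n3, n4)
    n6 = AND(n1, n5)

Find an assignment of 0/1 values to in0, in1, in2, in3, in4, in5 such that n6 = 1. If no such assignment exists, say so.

in0=1 in1=0 in2=1 in3=0 in4=0 in5=0

n6 = AND(n1, n5) must be 1, so both n1 = 1 and n5 = 1.
n1 = XOR(in0, in4) must be 1, so in0 and in4 differ.
n5 = XOR(n3, n4) must be 1, so n3 and n4 differ.
Check with in0=1 in1=0 in2=1 in3=0 in4=0 in5=0:
n1 = XOR(in0, in4) = XOR(1, 0) = 1
n2 = XOR(in3, in2) = XOR(0, 1) = 1
n3 = XOR(in1, n2) = XOR(0, 1) = 1
n4 = AND(in5, n3) = AND(0, 1) = 0
n5 = XOR(n3, n4) = XOR(1, 0) = 1
n6 = AND(n1, n5) = AND(1, 1) = 1
So n6 = 1 as required.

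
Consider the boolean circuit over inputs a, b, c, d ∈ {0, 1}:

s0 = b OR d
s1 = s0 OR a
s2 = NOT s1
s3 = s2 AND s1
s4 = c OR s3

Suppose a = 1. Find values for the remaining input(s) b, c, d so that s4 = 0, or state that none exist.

b=1, c=0, d=0

s4 = c OR s3 must be 0, so both c = 0 and s3 = 0.
s3 = s2 AND s1 must be 0, so at least one of s2, s1 is 0.
Check with a = 1 and b=1, c=0, d=0:
s0 = b OR d = 1 OR 0 = 1
s1 = s0 OR a = 1 OR 1 = 1
s2 = NOT s1 = NOT 1 = 0
s3 = s2 AND s1 = 0 AND 1 = 0
s4 = c OR s3 = 0 OR 0 = 0
So s4 = 0.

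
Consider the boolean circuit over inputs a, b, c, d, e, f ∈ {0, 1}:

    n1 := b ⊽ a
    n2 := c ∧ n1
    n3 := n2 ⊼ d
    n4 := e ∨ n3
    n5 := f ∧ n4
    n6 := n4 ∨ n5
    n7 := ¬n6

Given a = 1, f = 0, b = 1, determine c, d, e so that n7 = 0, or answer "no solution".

Check with a = 1, f = 0, b = 1 and c=0, d=1, e=1:
n1 = b ⊽ a = 1 ⊽ 1 = 0
n2 = c ∧ n1 = 0 ∧ 0 = 0
n3 = n2 ⊼ d = 0 ⊼ 1 = 1
n4 = e ∨ n3 = 1 ∨ 1 = 1
n5 = f ∧ n4 = 0 ∧ 1 = 0
n6 = n4 ∨ n5 = 1 ∨ 0 = 1
n7 = ¬n6 = ¬1 = 0
So n7 = 0.

c=0, d=1, e=1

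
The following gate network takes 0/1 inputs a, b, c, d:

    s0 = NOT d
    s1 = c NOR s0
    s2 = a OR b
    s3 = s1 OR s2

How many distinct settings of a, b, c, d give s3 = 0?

3

s3 = s1 OR s2 must be 0, so both s1 = 0 and s2 = 0.
Satisfying assignments:
  a=0, b=0, c=0, d=0
  a=0, b=0, c=1, d=0
  a=0, b=0, c=1, d=1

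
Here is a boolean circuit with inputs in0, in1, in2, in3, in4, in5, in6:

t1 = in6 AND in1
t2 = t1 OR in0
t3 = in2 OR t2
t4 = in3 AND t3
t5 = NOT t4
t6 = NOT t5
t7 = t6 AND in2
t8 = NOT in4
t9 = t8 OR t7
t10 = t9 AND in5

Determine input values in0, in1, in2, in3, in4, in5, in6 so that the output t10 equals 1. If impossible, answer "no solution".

Check with in0=0, in1=1, in2=1, in3=1, in4=0, in5=1, in6=0:
t1 = in6 AND in1 = 0 AND 1 = 0
t2 = t1 OR in0 = 0 OR 0 = 0
t3 = in2 OR t2 = 1 OR 0 = 1
t4 = in3 AND t3 = 1 AND 1 = 1
t5 = NOT t4 = NOT 1 = 0
t6 = NOT t5 = NOT 0 = 1
t7 = t6 AND in2 = 1 AND 1 = 1
t8 = NOT in4 = NOT 0 = 1
t9 = t8 OR t7 = 1 OR 1 = 1
t10 = t9 AND in5 = 1 AND 1 = 1
So t10 = 1 as required.

in0=0, in1=1, in2=1, in3=1, in4=0, in5=1, in6=0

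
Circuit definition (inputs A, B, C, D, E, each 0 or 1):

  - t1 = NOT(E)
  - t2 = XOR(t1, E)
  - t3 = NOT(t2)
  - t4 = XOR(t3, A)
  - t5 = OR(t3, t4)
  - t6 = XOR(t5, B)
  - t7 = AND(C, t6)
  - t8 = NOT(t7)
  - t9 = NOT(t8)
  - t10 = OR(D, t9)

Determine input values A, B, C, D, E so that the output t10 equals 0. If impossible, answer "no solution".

t10 = OR(D, t9) must be 0, so both D = 0 and t9 = 0.
t9 = NOT(t8) must be 0, so t8 = 1.
Check with A=0, B=0, C=1, D=0, E=0:
t1 = NOT(E) = NOT 0 = 1
t2 = XOR(t1, E) = XOR(1, 0) = 1
t3 = NOT(t2) = NOT 1 = 0
t4 = XOR(t3, A) = XOR(0, 0) = 0
t5 = OR(t3, t4) = OR(0, 0) = 0
t6 = XOR(t5, B) = XOR(0, 0) = 0
t7 = AND(C, t6) = AND(1, 0) = 0
t8 = NOT(t7) = NOT 0 = 1
t9 = NOT(t8) = NOT 1 = 0
t10 = OR(D, t9) = OR(0, 0) = 0
So t10 = 0 as required.

A=0, B=0, C=1, D=0, E=0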